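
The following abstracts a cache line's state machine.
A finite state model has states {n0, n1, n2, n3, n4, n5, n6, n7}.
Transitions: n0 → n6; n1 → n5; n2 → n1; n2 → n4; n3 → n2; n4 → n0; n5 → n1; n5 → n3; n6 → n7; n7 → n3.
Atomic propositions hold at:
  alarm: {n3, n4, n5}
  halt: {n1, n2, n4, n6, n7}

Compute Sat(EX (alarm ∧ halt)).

Sat(alarm ∧ halt) = {n4}
Sat(EX (alarm ∧ halt)) = {s : some successor in {n4}} = {n2}

{n2}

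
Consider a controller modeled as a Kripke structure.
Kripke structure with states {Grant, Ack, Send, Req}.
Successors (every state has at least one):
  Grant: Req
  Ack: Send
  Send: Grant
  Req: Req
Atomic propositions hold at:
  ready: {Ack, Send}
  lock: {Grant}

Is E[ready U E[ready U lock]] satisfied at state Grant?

E[ready U lock]: least fixpoint, start Z0 = Sat(lock) = {Grant}, add states in Sat(ready) with some successor in Z. Z1 = {Grant, Send}; Z2 = {Grant, Ack, Send}; fixed.
Sat(E[ready U lock]) = {Grant, Ack, Send}
E[ready U E[ready U lock]]: least fixpoint, start Z0 = Sat(E[ready U lock]) = {Grant, Ack, Send}, add states in Sat(ready) with some successor in Z. Already a fixed point.
Sat(E[ready U E[ready U lock]]) = {Grant, Ack, Send}
Grant ∈ Sat(E[ready U E[ready U lock]]) = {Grant, Ack, Send}, so the formula holds at Grant.

Yes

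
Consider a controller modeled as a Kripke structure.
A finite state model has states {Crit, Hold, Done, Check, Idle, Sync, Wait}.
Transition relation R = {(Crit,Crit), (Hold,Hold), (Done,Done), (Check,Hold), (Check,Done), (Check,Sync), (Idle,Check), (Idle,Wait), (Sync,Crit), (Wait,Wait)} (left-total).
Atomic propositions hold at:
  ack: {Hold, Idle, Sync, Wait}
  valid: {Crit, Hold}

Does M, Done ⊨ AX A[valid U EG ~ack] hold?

Yes

Sat(~ack) = {Crit, Done, Check}
EG ~ack: greatest fixpoint, start Z0 = {Crit, Done, Check}, keep only states in Sat with some successor in Z. Already a fixed point.
Sat(EG ~ack) = {Crit, Done, Check}
A[valid U EG ~ack]: least fixpoint, start Z0 = Sat(EG ~ack) = {Crit, Done, Check}, add states in Sat(valid) with every successor in Z. Already a fixed point.
Sat(A[valid U EG ~ack]) = {Crit, Done, Check}
Sat(AX A[valid U EG ~ack]) = {s : every successor in {Crit, Done, Check}} = {Crit, Done, Sync}
Done ∈ Sat(AX A[valid U EG ~ack]) = {Crit, Done, Sync}, so the formula holds at Done.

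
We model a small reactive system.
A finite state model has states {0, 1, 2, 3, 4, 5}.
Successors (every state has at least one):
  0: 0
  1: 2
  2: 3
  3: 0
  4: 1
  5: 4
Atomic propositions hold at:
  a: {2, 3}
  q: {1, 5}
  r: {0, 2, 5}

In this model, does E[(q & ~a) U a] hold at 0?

No

Sat(~a) = {0, 1, 4, 5}
Sat(q & ~a) = {1, 5}
E[(q & ~a) U a]: least fixpoint, start Z0 = Sat(a) = {2, 3}, add states in Sat(q & ~a) with some successor in Z. Z1 = {1, 2, 3}; fixed.
Sat(E[(q & ~a) U a]) = {1, 2, 3}
0 ∉ Sat(E[(q & ~a) U a]) = {1, 2, 3}, so the formula does not hold at 0.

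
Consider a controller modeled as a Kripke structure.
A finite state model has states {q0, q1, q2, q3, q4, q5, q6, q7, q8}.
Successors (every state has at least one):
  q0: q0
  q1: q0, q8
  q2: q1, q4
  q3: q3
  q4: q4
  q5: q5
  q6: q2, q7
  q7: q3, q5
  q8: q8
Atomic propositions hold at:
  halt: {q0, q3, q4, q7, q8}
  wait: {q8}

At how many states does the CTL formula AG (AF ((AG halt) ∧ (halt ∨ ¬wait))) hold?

6

AG halt: greatest fixpoint, start Z0 = {q0, q3, q4, q7, q8}, keep only states in Sat with every successor in Z. Z1 = {q0, q3, q4, q8}; fixed.
Sat(AG halt) = {q0, q3, q4, q8}
Sat(¬wait) = {q0, q1, q2, q3, q4, q5, q6, q7}
Sat(halt ∨ ¬wait) = {q0, q1, q2, q3, q4, q5, q6, q7, q8}
Sat((AG halt) ∧ (halt ∨ ¬wait)) = {q0, q3, q4, q8}
AF ((AG halt) ∧ (halt ∨ ¬wait)): least fixpoint, start Z0 = {q0, q3, q4, q8}, add states with every successor in Z. Z1 = {q0, q1, q3, q4, q8}; Z2 = {q0, q1, q2, q3, q4, q8}; fixed.
Sat(AF ((AG halt) ∧ (halt ∨ ¬wait))) = {q0, q1, q2, q3, q4, q8}
AG (AF ((AG halt) ∧ (halt ∨ ¬wait))): greatest fixpoint, start Z0 = {q0, q1, q2, q3, q4, q8}, keep only states in Sat with every successor in Z. Already a fixed point.
Sat(AG (AF ((AG halt) ∧ (halt ∨ ¬wait)))) = {q0, q1, q2, q3, q4, q8}
|Sat(AG (AF ((AG halt) ∧ (halt ∨ ¬wait))))| = |{q0, q1, q2, q3, q4, q8}| = 6.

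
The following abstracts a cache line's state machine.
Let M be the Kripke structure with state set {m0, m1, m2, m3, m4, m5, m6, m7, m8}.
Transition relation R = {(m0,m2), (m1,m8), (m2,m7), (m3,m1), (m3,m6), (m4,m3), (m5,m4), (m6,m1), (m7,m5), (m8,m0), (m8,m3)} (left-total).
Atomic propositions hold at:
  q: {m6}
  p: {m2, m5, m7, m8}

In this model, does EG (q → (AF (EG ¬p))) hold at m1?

Yes

Sat(¬p) = {m0, m1, m3, m4, m6}
EG ¬p: greatest fixpoint, start Z0 = {m0, m1, m3, m4, m6}, keep only states in Sat with some successor in Z. Z1 = {m3, m4, m6}; Z2 = {m3, m4}; Z3 = {m4}; Z4 = ∅; fixed.
Sat(EG ¬p) = ∅
AF (EG ¬p): least fixpoint, start Z0 = ∅, add states with every successor in Z. Already a fixed point.
Sat(AF (EG ¬p)) = ∅
Sat(q → (AF (EG ¬p))) = {m0, m1, m2, m3, m4, m5, m7, m8}
EG (q → (AF (EG ¬p))): greatest fixpoint, start Z0 = {m0, m1, m2, m3, m4, m5, m7, m8}, keep only states in Sat with some successor in Z. Already a fixed point.
Sat(EG (q → (AF (EG ¬p)))) = {m0, m1, m2, m3, m4, m5, m7, m8}
m1 ∈ Sat(EG (q → (AF (EG ¬p)))) = {m0, m1, m2, m3, m4, m5, m7, m8}, so the formula holds at m1.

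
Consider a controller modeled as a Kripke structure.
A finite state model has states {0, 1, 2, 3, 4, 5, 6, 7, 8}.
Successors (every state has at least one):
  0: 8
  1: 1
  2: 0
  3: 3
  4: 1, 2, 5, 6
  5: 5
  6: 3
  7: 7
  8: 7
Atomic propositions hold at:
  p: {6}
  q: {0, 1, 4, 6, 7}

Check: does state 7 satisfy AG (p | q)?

Yes

Sat(p | q) = {0, 1, 4, 6, 7}
AG (p | q): greatest fixpoint, start Z0 = {0, 1, 4, 6, 7}, keep only states in Sat with every successor in Z. Z1 = {1, 7}; fixed.
Sat(AG (p | q)) = {1, 7}
7 ∈ Sat(AG (p | q)) = {1, 7}, so the formula holds at 7.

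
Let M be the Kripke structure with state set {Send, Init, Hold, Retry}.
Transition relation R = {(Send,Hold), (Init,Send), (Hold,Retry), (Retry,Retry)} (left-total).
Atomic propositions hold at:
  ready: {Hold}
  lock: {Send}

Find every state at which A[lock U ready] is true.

{Send, Hold}

A[lock U ready]: least fixpoint, start Z0 = Sat(ready) = {Hold}, add states in Sat(lock) with every successor in Z. Z1 = {Send, Hold}; fixed.
Sat(A[lock U ready]) = {Send, Hold}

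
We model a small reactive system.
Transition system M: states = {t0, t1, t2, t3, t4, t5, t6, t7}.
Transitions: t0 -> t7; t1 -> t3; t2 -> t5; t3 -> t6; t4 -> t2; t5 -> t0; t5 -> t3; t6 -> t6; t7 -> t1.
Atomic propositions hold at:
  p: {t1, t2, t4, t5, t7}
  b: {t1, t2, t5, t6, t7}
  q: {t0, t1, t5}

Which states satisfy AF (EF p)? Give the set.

EF p: least fixpoint, start Z0 = {t1, t2, t4, t5, t7}, add states with some successor in Z. Z1 = {t0, t1, t2, t4, t5, t7}; fixed.
Sat(EF p) = {t0, t1, t2, t4, t5, t7}
AF (EF p): least fixpoint, start Z0 = {t0, t1, t2, t4, t5, t7}, add states with every successor in Z. Already a fixed point.
Sat(AF (EF p)) = {t0, t1, t2, t4, t5, t7}

{t0, t1, t2, t4, t5, t7}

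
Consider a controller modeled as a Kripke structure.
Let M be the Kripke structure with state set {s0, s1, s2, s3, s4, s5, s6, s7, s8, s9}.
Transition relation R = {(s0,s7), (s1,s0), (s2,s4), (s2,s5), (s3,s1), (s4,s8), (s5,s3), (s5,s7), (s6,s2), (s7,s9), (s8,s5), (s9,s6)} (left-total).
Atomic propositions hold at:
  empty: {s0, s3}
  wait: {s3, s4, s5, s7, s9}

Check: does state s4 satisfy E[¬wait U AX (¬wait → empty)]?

Sat(¬wait) = {s0, s1, s2, s6, s8}
Sat(¬wait → empty) = {s0, s3, s4, s5, s7, s9}
Sat(AX (¬wait → empty)) = {s : every successor in {s0, s3, s4, s5, s7, s9}} = {s0, s1, s2, s5, s7, s8}
E[¬wait U AX (¬wait → empty)]: least fixpoint, start Z0 = Sat(AX (¬wait → empty)) = {s0, s1, s2, s5, s7, s8}, add states in Sat(¬wait) with some successor in Z. Z1 = {s0, s1, s2, s5, s6, s7, s8}; fixed.
Sat(E[¬wait U AX (¬wait → empty)]) = {s0, s1, s2, s5, s6, s7, s8}
s4 ∉ Sat(E[¬wait U AX (¬wait → empty)]) = {s0, s1, s2, s5, s6, s7, s8}, so the formula does not hold at s4.

No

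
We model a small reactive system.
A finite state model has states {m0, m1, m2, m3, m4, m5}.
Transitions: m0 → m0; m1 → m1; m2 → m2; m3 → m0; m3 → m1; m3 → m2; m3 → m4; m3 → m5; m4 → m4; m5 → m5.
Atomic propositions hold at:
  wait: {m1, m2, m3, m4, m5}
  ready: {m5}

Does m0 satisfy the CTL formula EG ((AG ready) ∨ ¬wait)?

AG ready: greatest fixpoint, start Z0 = {m5}, keep only states in Sat with every successor in Z. Already a fixed point.
Sat(AG ready) = {m5}
Sat(¬wait) = {m0}
Sat((AG ready) ∨ ¬wait) = {m0, m5}
EG ((AG ready) ∨ ¬wait): greatest fixpoint, start Z0 = {m0, m5}, keep only states in Sat with some successor in Z. Already a fixed point.
Sat(EG ((AG ready) ∨ ¬wait)) = {m0, m5}
m0 ∈ Sat(EG ((AG ready) ∨ ¬wait)) = {m0, m5}, so the formula holds at m0.

Yes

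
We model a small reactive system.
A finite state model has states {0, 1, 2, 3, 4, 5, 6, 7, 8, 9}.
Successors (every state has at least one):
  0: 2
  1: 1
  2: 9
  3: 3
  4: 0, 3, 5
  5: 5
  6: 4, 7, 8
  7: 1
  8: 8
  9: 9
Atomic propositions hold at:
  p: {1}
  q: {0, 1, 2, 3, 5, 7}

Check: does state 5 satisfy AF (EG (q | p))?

Yes

Sat(q | p) = {0, 1, 2, 3, 5, 7}
EG (q | p): greatest fixpoint, start Z0 = {0, 1, 2, 3, 5, 7}, keep only states in Sat with some successor in Z. Z1 = {0, 1, 3, 5, 7}; Z2 = {1, 3, 5, 7}; fixed.
Sat(EG (q | p)) = {1, 3, 5, 7}
AF (EG (q | p)): least fixpoint, start Z0 = {1, 3, 5, 7}, add states with every successor in Z. Already a fixed point.
Sat(AF (EG (q | p))) = {1, 3, 5, 7}
5 ∈ Sat(AF (EG (q | p))) = {1, 3, 5, 7}, so the formula holds at 5.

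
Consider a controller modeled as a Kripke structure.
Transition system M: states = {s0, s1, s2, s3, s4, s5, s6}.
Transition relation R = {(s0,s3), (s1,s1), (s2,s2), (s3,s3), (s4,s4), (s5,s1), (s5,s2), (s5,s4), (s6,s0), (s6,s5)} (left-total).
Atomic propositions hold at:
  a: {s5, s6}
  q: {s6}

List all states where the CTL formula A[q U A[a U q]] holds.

A[a U q]: least fixpoint, start Z0 = Sat(q) = {s6}, add states in Sat(a) with every successor in Z. Already a fixed point.
Sat(A[a U q]) = {s6}
A[q U A[a U q]]: least fixpoint, start Z0 = Sat(A[a U q]) = {s6}, add states in Sat(q) with every successor in Z. Already a fixed point.
Sat(A[q U A[a U q]]) = {s6}

{s6}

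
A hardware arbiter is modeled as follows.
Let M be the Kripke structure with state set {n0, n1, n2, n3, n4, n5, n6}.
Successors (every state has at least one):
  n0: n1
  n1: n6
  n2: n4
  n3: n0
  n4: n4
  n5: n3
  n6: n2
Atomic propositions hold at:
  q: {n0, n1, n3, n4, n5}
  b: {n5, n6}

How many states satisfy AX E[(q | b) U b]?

4

Sat(q | b) = {n0, n1, n3, n4, n5, n6}
E[(q | b) U b]: least fixpoint, start Z0 = Sat(b) = {n5, n6}, add states in Sat(q | b) with some successor in Z. Z1 = {n1, n5, n6}; Z2 = {n0, n1, n5, n6}; Z3 = {n0, n1, n3, n5, n6}; fixed.
Sat(E[(q | b) U b]) = {n0, n1, n3, n5, n6}
Sat(AX E[(q | b) U b]) = {s : every successor in {n0, n1, n3, n5, n6}} = {n0, n1, n3, n5}
|Sat(AX E[(q | b) U b])| = |{n0, n1, n3, n5}| = 4.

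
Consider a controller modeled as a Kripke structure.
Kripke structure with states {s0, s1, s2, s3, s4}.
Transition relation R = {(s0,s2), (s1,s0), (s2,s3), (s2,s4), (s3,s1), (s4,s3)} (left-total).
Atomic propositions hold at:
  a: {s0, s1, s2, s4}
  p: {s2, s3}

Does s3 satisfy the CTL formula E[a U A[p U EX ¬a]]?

No

Sat(¬a) = {s3}
Sat(EX ¬a) = {s : some successor in {s3}} = {s2, s4}
A[p U EX ¬a]: least fixpoint, start Z0 = Sat(EX ¬a) = {s2, s4}, add states in Sat(p) with every successor in Z. Already a fixed point.
Sat(A[p U EX ¬a]) = {s2, s4}
E[a U A[p U EX ¬a]]: least fixpoint, start Z0 = Sat(A[p U EX ¬a]) = {s2, s4}, add states in Sat(a) with some successor in Z. Z1 = {s0, s2, s4}; Z2 = {s0, s1, s2, s4}; fixed.
Sat(E[a U A[p U EX ¬a]]) = {s0, s1, s2, s4}
s3 ∉ Sat(E[a U A[p U EX ¬a]]) = {s0, s1, s2, s4}, so the formula does not hold at s3.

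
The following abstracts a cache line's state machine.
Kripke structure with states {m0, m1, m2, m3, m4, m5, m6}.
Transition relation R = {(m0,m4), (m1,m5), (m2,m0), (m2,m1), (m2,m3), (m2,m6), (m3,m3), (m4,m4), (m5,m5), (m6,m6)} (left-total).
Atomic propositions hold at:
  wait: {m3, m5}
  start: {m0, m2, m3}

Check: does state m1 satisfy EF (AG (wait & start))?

No

Sat(wait & start) = {m3}
AG (wait & start): greatest fixpoint, start Z0 = {m3}, keep only states in Sat with every successor in Z. Already a fixed point.
Sat(AG (wait & start)) = {m3}
EF (AG (wait & start)): least fixpoint, start Z0 = {m3}, add states with some successor in Z. Z1 = {m2, m3}; fixed.
Sat(EF (AG (wait & start))) = {m2, m3}
m1 ∉ Sat(EF (AG (wait & start))) = {m2, m3}, so the formula does not hold at m1.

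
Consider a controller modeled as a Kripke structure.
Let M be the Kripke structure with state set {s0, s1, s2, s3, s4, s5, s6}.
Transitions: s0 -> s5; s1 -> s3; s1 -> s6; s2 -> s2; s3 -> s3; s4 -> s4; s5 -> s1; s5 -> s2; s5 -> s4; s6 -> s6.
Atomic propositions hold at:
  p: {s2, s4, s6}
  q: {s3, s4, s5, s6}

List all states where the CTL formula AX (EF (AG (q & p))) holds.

Sat(q & p) = {s4, s6}
AG (q & p): greatest fixpoint, start Z0 = {s4, s6}, keep only states in Sat with every successor in Z. Already a fixed point.
Sat(AG (q & p)) = {s4, s6}
EF (AG (q & p)): least fixpoint, start Z0 = {s4, s6}, add states with some successor in Z. Z1 = {s1, s4, s5, s6}; Z2 = {s0, s1, s4, s5, s6}; fixed.
Sat(EF (AG (q & p))) = {s0, s1, s4, s5, s6}
Sat(AX (EF (AG (q & p)))) = {s : every successor in {s0, s1, s4, s5, s6}} = {s0, s4, s6}

{s0, s4, s6}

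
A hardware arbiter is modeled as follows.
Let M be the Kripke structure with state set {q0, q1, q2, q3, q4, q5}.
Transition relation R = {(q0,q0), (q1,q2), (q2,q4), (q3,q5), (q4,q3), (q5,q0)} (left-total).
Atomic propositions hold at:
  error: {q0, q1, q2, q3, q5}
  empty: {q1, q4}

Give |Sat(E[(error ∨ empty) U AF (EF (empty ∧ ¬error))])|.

Sat(error ∨ empty) = {q0, q1, q2, q3, q4, q5}
Sat(¬error) = {q4}
Sat(empty ∧ ¬error) = {q4}
EF (empty ∧ ¬error): least fixpoint, start Z0 = {q4}, add states with some successor in Z. Z1 = {q2, q4}; Z2 = {q1, q2, q4}; fixed.
Sat(EF (empty ∧ ¬error)) = {q1, q2, q4}
AF (EF (empty ∧ ¬error)): least fixpoint, start Z0 = {q1, q2, q4}, add states with every successor in Z. Already a fixed point.
Sat(AF (EF (empty ∧ ¬error))) = {q1, q2, q4}
E[(error ∨ empty) U AF (EF (empty ∧ ¬error))]: least fixpoint, start Z0 = Sat(AF (EF (empty ∧ ¬error))) = {q1, q2, q4}, add states in Sat(error ∨ empty) with some successor in Z. Already a fixed point.
Sat(E[(error ∨ empty) U AF (EF (empty ∧ ¬error))]) = {q1, q2, q4}
|Sat(E[(error ∨ empty) U AF (EF (empty ∧ ¬error))])| = |{q1, q2, q4}| = 3.

3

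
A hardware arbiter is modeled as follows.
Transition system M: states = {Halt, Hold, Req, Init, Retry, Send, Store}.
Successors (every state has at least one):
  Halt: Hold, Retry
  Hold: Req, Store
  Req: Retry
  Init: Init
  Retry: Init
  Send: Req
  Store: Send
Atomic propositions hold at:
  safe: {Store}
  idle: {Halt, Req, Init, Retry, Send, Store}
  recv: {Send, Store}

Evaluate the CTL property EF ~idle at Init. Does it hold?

No

Sat(~idle) = {Hold}
EF ~idle: least fixpoint, start Z0 = {Hold}, add states with some successor in Z. Z1 = {Halt, Hold}; fixed.
Sat(EF ~idle) = {Halt, Hold}
Init ∉ Sat(EF ~idle) = {Halt, Hold}, so the formula does not hold at Init.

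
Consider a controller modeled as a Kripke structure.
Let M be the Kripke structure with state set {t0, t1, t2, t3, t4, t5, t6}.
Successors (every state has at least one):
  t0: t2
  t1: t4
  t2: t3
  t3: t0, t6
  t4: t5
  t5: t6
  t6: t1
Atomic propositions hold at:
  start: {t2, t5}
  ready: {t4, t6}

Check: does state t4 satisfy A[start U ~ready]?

Sat(~ready) = {t0, t1, t2, t3, t5}
A[start U ~ready]: least fixpoint, start Z0 = Sat(~ready) = {t0, t1, t2, t3, t5}, add states in Sat(start) with every successor in Z. Already a fixed point.
Sat(A[start U ~ready]) = {t0, t1, t2, t3, t5}
t4 ∉ Sat(A[start U ~ready]) = {t0, t1, t2, t3, t5}, so the formula does not hold at t4.

No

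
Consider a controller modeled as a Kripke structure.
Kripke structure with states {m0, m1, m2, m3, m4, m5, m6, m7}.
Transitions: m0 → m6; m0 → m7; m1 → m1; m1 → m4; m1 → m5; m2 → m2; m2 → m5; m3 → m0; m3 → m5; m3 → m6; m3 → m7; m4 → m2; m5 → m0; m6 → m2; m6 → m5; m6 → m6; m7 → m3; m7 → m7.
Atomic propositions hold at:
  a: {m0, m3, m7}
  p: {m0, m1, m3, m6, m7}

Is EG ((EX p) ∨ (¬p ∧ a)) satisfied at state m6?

Yes

Sat(EX p) = {s : some successor in {m0, m1, m3, m6, m7}} = {m0, m1, m3, m5, m6, m7}
Sat(¬p) = {m2, m4, m5}
Sat(¬p ∧ a) = ∅
Sat((EX p) ∨ (¬p ∧ a)) = {m0, m1, m3, m5, m6, m7}
EG ((EX p) ∨ (¬p ∧ a)): greatest fixpoint, start Z0 = {m0, m1, m3, m5, m6, m7}, keep only states in Sat with some successor in Z. Already a fixed point.
Sat(EG ((EX p) ∨ (¬p ∧ a))) = {m0, m1, m3, m5, m6, m7}
m6 ∈ Sat(EG ((EX p) ∨ (¬p ∧ a))) = {m0, m1, m3, m5, m6, m7}, so the formula holds at m6.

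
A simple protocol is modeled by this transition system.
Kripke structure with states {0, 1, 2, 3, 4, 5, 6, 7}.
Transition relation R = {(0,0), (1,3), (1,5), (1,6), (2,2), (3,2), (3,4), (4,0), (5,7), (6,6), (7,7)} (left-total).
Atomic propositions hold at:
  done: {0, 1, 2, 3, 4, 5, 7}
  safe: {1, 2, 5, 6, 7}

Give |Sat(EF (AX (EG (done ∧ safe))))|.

5

Sat(done ∧ safe) = {1, 2, 5, 7}
EG (done ∧ safe): greatest fixpoint, start Z0 = {1, 2, 5, 7}, keep only states in Sat with some successor in Z. Already a fixed point.
Sat(EG (done ∧ safe)) = {1, 2, 5, 7}
Sat(AX (EG (done ∧ safe))) = {s : every successor in {1, 2, 5, 7}} = {2, 5, 7}
EF (AX (EG (done ∧ safe))): least fixpoint, start Z0 = {2, 5, 7}, add states with some successor in Z. Z1 = {1, 2, 3, 5, 7}; fixed.
Sat(EF (AX (EG (done ∧ safe)))) = {1, 2, 3, 5, 7}
|Sat(EF (AX (EG (done ∧ safe))))| = |{1, 2, 3, 5, 7}| = 5.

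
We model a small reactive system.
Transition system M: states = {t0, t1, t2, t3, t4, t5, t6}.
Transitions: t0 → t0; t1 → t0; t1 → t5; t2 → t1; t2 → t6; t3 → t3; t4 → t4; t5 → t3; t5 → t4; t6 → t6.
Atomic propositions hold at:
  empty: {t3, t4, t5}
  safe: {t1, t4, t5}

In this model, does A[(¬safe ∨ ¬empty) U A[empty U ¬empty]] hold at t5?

No

Sat(¬safe) = {t0, t2, t3, t6}
Sat(¬empty) = {t0, t1, t2, t6}
Sat(¬safe ∨ ¬empty) = {t0, t1, t2, t3, t6}
A[empty U ¬empty]: least fixpoint, start Z0 = Sat(¬empty) = {t0, t1, t2, t6}, add states in Sat(empty) with every successor in Z. Already a fixed point.
Sat(A[empty U ¬empty]) = {t0, t1, t2, t6}
A[(¬safe ∨ ¬empty) U A[empty U ¬empty]]: least fixpoint, start Z0 = Sat(A[empty U ¬empty]) = {t0, t1, t2, t6}, add states in Sat(¬safe ∨ ¬empty) with every successor in Z. Already a fixed point.
Sat(A[(¬safe ∨ ¬empty) U A[empty U ¬empty]]) = {t0, t1, t2, t6}
t5 ∉ Sat(A[(¬safe ∨ ¬empty) U A[empty U ¬empty]]) = {t0, t1, t2, t6}, so the formula does not hold at t5.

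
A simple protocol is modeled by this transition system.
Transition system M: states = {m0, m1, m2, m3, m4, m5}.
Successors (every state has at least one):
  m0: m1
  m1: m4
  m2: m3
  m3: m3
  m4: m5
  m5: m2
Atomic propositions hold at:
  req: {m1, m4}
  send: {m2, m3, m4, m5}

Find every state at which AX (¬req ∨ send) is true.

Sat(¬req) = {m0, m2, m3, m5}
Sat(¬req ∨ send) = {m0, m2, m3, m4, m5}
Sat(AX (¬req ∨ send)) = {s : every successor in {m0, m2, m3, m4, m5}} = {m1, m2, m3, m4, m5}

{m1, m2, m3, m4, m5}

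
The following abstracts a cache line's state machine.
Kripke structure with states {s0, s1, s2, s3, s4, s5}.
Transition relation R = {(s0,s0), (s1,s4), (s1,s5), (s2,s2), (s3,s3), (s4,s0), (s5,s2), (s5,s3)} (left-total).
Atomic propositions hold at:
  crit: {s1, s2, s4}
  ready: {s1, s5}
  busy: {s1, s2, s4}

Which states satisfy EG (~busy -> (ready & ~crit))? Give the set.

Sat(~busy) = {s0, s3, s5}
Sat(~crit) = {s0, s3, s5}
Sat(ready & ~crit) = {s5}
Sat(~busy -> (ready & ~crit)) = {s1, s2, s4, s5}
EG (~busy -> (ready & ~crit)): greatest fixpoint, start Z0 = {s1, s2, s4, s5}, keep only states in Sat with some successor in Z. Z1 = {s1, s2, s5}; fixed.
Sat(EG (~busy -> (ready & ~crit))) = {s1, s2, s5}

{s1, s2, s5}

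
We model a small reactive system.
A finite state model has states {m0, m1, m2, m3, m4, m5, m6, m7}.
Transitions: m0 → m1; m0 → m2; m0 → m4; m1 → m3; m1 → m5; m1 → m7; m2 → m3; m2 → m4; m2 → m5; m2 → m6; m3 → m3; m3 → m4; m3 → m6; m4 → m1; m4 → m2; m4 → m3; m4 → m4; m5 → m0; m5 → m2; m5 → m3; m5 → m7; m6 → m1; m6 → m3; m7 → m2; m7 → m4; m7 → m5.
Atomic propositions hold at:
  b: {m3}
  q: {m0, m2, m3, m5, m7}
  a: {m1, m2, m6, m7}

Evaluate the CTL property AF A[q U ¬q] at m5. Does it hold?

No

Sat(¬q) = {m1, m4, m6}
A[q U ¬q]: least fixpoint, start Z0 = Sat(¬q) = {m1, m4, m6}, add states in Sat(q) with every successor in Z. Already a fixed point.
Sat(A[q U ¬q]) = {m1, m4, m6}
AF A[q U ¬q]: least fixpoint, start Z0 = {m1, m4, m6}, add states with every successor in Z. Already a fixed point.
Sat(AF A[q U ¬q]) = {m1, m4, m6}
m5 ∉ Sat(AF A[q U ¬q]) = {m1, m4, m6}, so the formula does not hold at m5.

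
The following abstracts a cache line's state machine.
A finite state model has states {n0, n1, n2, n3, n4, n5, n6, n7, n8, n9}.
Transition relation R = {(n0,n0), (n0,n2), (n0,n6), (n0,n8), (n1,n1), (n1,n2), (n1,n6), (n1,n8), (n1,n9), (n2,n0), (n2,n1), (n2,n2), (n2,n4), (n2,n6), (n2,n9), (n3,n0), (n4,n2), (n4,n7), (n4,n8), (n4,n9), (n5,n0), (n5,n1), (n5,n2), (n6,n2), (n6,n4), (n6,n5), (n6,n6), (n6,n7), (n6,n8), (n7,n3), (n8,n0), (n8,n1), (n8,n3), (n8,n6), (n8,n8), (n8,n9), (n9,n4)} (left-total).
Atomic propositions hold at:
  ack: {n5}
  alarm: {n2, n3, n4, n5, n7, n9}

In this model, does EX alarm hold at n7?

Sat(EX alarm) = {s : some successor in {n2, n3, n4, n5, n7, n9}} = {n0, n1, n2, n4, n5, n6, n7, n8, n9}
n7 ∈ Sat(EX alarm) = {n0, n1, n2, n4, n5, n6, n7, n8, n9}, so the formula holds at n7.

Yes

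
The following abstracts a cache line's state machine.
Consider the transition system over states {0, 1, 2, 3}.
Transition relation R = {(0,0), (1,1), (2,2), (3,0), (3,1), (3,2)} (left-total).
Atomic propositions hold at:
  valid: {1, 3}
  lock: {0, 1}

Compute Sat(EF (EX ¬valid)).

{0, 2, 3}

Sat(¬valid) = {0, 2}
Sat(EX ¬valid) = {s : some successor in {0, 2}} = {0, 2, 3}
EF (EX ¬valid): least fixpoint, start Z0 = {0, 2, 3}, add states with some successor in Z. Already a fixed point.
Sat(EF (EX ¬valid)) = {0, 2, 3}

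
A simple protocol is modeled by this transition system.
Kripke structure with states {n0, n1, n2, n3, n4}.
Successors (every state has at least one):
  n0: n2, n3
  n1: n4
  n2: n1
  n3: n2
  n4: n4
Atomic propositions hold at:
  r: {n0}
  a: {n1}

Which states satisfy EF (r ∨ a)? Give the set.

{n0, n1, n2, n3}

Sat(r ∨ a) = {n0, n1}
EF (r ∨ a): least fixpoint, start Z0 = {n0, n1}, add states with some successor in Z. Z1 = {n0, n1, n2}; Z2 = {n0, n1, n2, n3}; fixed.
Sat(EF (r ∨ a)) = {n0, n1, n2, n3}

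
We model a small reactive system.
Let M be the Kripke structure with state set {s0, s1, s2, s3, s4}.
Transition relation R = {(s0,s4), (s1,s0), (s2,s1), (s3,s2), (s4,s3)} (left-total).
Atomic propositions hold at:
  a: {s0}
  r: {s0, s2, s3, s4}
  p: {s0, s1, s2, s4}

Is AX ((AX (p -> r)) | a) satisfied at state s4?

Yes

Sat(p -> r) = {s0, s2, s3, s4}
Sat(AX (p -> r)) = {s : every successor in {s0, s2, s3, s4}} = {s0, s1, s3, s4}
Sat((AX (p -> r)) | a) = {s0, s1, s3, s4}
Sat(AX ((AX (p -> r)) | a)) = {s : every successor in {s0, s1, s3, s4}} = {s0, s1, s2, s4}
s4 ∈ Sat(AX ((AX (p -> r)) | a)) = {s0, s1, s2, s4}, so the formula holds at s4.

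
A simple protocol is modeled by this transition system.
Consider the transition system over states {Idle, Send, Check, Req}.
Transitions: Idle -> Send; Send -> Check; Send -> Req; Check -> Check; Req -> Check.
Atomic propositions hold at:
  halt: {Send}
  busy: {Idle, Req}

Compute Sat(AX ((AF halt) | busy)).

{Idle}

AF halt: least fixpoint, start Z0 = {Send}, add states with every successor in Z. Z1 = {Idle, Send}; fixed.
Sat(AF halt) = {Idle, Send}
Sat((AF halt) | busy) = {Idle, Send, Req}
Sat(AX ((AF halt) | busy)) = {s : every successor in {Idle, Send, Req}} = {Idle}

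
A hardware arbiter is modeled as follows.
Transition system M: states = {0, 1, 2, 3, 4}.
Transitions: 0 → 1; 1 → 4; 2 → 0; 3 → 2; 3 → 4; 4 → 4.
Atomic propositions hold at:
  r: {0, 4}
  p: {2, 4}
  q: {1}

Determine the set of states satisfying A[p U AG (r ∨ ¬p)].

{0, 1, 2, 4}

Sat(¬p) = {0, 1, 3}
Sat(r ∨ ¬p) = {0, 1, 3, 4}
AG (r ∨ ¬p): greatest fixpoint, start Z0 = {0, 1, 3, 4}, keep only states in Sat with every successor in Z. Z1 = {0, 1, 4}; fixed.
Sat(AG (r ∨ ¬p)) = {0, 1, 4}
A[p U AG (r ∨ ¬p)]: least fixpoint, start Z0 = Sat(AG (r ∨ ¬p)) = {0, 1, 4}, add states in Sat(p) with every successor in Z. Z1 = {0, 1, 2, 4}; fixed.
Sat(A[p U AG (r ∨ ¬p)]) = {0, 1, 2, 4}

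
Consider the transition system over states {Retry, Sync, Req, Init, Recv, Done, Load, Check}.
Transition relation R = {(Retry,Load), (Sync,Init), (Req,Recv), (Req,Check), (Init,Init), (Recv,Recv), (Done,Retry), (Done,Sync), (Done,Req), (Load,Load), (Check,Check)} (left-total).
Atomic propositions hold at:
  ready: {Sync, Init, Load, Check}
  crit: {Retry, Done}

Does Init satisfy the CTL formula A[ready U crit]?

A[ready U crit]: least fixpoint, start Z0 = Sat(crit) = {Retry, Done}, add states in Sat(ready) with every successor in Z. Already a fixed point.
Sat(A[ready U crit]) = {Retry, Done}
Init ∉ Sat(A[ready U crit]) = {Retry, Done}, so the formula does not hold at Init.

No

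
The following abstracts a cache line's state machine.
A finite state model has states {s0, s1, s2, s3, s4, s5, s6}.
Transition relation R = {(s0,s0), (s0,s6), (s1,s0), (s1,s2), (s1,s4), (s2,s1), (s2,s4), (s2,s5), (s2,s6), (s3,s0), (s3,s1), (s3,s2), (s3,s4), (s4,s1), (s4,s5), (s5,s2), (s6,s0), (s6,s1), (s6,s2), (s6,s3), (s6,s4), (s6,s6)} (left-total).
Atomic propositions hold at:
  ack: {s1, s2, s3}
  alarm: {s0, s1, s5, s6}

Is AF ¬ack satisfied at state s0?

Yes

Sat(¬ack) = {s0, s4, s5, s6}
AF ¬ack: least fixpoint, start Z0 = {s0, s4, s5, s6}, add states with every successor in Z. Already a fixed point.
Sat(AF ¬ack) = {s0, s4, s5, s6}
s0 ∈ Sat(AF ¬ack) = {s0, s4, s5, s6}, so the formula holds at s0.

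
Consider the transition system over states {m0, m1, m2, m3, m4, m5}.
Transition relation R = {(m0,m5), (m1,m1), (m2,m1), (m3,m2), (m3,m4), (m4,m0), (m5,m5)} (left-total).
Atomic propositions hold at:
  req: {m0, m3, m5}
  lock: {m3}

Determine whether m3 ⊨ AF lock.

Yes

AF lock: least fixpoint, start Z0 = {m3}, add states with every successor in Z. Already a fixed point.
Sat(AF lock) = {m3}
m3 ∈ Sat(AF lock) = {m3}, so the formula holds at m3.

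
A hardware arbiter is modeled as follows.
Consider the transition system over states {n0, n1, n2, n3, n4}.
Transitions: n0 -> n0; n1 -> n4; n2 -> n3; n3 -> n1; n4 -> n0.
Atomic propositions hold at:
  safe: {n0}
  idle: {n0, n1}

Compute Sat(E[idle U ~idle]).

Sat(~idle) = {n2, n3, n4}
E[idle U ~idle]: least fixpoint, start Z0 = Sat(~idle) = {n2, n3, n4}, add states in Sat(idle) with some successor in Z. Z1 = {n1, n2, n3, n4}; fixed.
Sat(E[idle U ~idle]) = {n1, n2, n3, n4}

{n1, n2, n3, n4}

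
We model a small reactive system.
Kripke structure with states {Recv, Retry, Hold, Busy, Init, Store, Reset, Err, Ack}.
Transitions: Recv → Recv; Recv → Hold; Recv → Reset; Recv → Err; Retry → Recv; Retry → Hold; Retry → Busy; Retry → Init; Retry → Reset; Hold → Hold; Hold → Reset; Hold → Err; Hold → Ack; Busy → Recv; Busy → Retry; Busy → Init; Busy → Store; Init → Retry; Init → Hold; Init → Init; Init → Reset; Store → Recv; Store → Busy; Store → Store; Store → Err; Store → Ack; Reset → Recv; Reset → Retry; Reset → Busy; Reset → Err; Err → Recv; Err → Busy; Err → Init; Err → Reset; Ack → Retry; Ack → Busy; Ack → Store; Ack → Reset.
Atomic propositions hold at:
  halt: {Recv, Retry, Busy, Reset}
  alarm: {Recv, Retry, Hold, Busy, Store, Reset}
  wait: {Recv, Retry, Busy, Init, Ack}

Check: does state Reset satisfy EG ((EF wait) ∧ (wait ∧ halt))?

EF wait: least fixpoint, start Z0 = {Recv, Retry, Busy, Init, Ack}, add states with some successor in Z. Z1 = {Recv, Retry, Hold, Busy, Init, Store, Reset, Err, Ack}; fixed.
Sat(EF wait) = {Recv, Retry, Hold, Busy, Init, Store, Reset, Err, Ack}
Sat(wait ∧ halt) = {Recv, Retry, Busy}
Sat((EF wait) ∧ (wait ∧ halt)) = {Recv, Retry, Busy}
EG ((EF wait) ∧ (wait ∧ halt)): greatest fixpoint, start Z0 = {Recv, Retry, Busy}, keep only states in Sat with some successor in Z. Already a fixed point.
Sat(EG ((EF wait) ∧ (wait ∧ halt))) = {Recv, Retry, Busy}
Reset ∉ Sat(EG ((EF wait) ∧ (wait ∧ halt))) = {Recv, Retry, Busy}, so the formula does not hold at Reset.

No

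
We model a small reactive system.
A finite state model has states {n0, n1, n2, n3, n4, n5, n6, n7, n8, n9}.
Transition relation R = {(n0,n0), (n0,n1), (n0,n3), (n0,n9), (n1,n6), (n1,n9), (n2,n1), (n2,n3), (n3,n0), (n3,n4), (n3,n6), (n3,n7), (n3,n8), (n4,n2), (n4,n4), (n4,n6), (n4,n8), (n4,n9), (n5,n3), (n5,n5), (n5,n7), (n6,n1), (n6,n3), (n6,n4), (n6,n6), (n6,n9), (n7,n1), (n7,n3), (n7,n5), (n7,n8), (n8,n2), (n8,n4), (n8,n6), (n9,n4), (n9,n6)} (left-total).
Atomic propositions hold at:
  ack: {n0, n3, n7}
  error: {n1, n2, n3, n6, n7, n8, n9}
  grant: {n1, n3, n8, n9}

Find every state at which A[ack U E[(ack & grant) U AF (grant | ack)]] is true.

{n0, n1, n2, n3, n7, n8, n9}

Sat(ack & grant) = {n3}
Sat(grant | ack) = {n0, n1, n3, n7, n8, n9}
AF (grant | ack): least fixpoint, start Z0 = {n0, n1, n3, n7, n8, n9}, add states with every successor in Z. Z1 = {n0, n1, n2, n3, n7, n8, n9}; fixed.
Sat(AF (grant | ack)) = {n0, n1, n2, n3, n7, n8, n9}
E[(ack & grant) U AF (grant | ack)]: least fixpoint, start Z0 = Sat(AF (grant | ack)) = {n0, n1, n2, n3, n7, n8, n9}, add states in Sat(ack & grant) with some successor in Z. Already a fixed point.
Sat(E[(ack & grant) U AF (grant | ack)]) = {n0, n1, n2, n3, n7, n8, n9}
A[ack U E[(ack & grant) U AF (grant | ack)]]: least fixpoint, start Z0 = Sat(E[(ack & grant) U AF (grant | ack)]) = {n0, n1, n2, n3, n7, n8, n9}, add states in Sat(ack) with every successor in Z. Already a fixed point.
Sat(A[ack U E[(ack & grant) U AF (grant | ack)]]) = {n0, n1, n2, n3, n7, n8, n9}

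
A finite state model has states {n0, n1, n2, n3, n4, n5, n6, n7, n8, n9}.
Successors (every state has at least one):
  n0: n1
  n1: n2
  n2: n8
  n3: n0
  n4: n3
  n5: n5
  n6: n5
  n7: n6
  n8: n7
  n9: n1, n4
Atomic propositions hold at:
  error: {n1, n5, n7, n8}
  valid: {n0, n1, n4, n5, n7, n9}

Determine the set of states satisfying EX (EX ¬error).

{n0, n4, n8, n9}

Sat(¬error) = {n0, n2, n3, n4, n6, n9}
Sat(EX ¬error) = {s : some successor in {n0, n2, n3, n4, n6, n9}} = {n1, n3, n4, n7, n9}
Sat(EX (EX ¬error)) = {s : some successor in {n1, n3, n4, n7, n9}} = {n0, n4, n8, n9}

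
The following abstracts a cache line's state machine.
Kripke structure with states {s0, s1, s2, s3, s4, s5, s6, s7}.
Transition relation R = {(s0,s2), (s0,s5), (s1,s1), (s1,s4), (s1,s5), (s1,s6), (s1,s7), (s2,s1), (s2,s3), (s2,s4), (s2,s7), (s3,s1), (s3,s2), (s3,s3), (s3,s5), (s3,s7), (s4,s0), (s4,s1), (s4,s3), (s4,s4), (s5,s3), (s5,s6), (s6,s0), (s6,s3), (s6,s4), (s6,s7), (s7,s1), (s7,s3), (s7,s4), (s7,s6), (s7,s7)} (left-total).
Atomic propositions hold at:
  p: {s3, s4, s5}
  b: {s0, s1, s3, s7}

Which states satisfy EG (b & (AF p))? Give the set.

{s3}

AF p: least fixpoint, start Z0 = {s3, s4, s5}, add states with every successor in Z. Already a fixed point.
Sat(AF p) = {s3, s4, s5}
Sat(b & (AF p)) = {s3}
EG (b & (AF p)): greatest fixpoint, start Z0 = {s3}, keep only states in Sat with some successor in Z. Already a fixed point.
Sat(EG (b & (AF p))) = {s3}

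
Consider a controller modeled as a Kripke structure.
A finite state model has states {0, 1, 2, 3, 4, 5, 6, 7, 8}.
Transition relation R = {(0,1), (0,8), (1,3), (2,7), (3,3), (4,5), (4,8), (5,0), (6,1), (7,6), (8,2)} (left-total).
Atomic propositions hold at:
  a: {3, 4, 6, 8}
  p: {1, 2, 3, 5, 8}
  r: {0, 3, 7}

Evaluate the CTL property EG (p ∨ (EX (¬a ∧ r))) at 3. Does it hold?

Sat(¬a) = {0, 1, 2, 5, 7}
Sat(¬a ∧ r) = {0, 7}
Sat(EX (¬a ∧ r)) = {s : some successor in {0, 7}} = {2, 5}
Sat(p ∨ (EX (¬a ∧ r))) = {1, 2, 3, 5, 8}
EG (p ∨ (EX (¬a ∧ r))): greatest fixpoint, start Z0 = {1, 2, 3, 5, 8}, keep only states in Sat with some successor in Z. Z1 = {1, 3, 8}; Z2 = {1, 3}; fixed.
Sat(EG (p ∨ (EX (¬a ∧ r)))) = {1, 3}
3 ∈ Sat(EG (p ∨ (EX (¬a ∧ r)))) = {1, 3}, so the formula holds at 3.

Yes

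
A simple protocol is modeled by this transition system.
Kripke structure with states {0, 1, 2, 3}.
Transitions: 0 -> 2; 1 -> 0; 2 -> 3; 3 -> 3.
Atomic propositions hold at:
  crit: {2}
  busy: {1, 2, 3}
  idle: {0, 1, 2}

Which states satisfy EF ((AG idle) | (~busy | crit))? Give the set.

{0, 1, 2}

AG idle: greatest fixpoint, start Z0 = {0, 1, 2}, keep only states in Sat with every successor in Z. Z1 = {0, 1}; Z2 = {1}; Z3 = ∅; fixed.
Sat(AG idle) = ∅
Sat(~busy) = {0}
Sat(~busy | crit) = {0, 2}
Sat((AG idle) | (~busy | crit)) = {0, 2}
EF ((AG idle) | (~busy | crit)): least fixpoint, start Z0 = {0, 2}, add states with some successor in Z. Z1 = {0, 1, 2}; fixed.
Sat(EF ((AG idle) | (~busy | crit))) = {0, 1, 2}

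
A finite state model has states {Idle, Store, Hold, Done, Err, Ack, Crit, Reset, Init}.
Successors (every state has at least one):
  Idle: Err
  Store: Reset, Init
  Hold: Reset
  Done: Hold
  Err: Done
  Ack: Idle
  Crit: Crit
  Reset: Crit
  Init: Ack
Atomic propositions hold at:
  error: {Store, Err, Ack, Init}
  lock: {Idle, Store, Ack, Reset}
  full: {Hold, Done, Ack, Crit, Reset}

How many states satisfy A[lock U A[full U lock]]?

A[full U lock]: least fixpoint, start Z0 = Sat(lock) = {Idle, Store, Ack, Reset}, add states in Sat(full) with every successor in Z. Z1 = {Idle, Store, Hold, Ack, Reset}; Z2 = {Idle, Store, Hold, Done, Ack, Reset}; fixed.
Sat(A[full U lock]) = {Idle, Store, Hold, Done, Ack, Reset}
A[lock U A[full U lock]]: least fixpoint, start Z0 = Sat(A[full U lock]) = {Idle, Store, Hold, Done, Ack, Reset}, add states in Sat(lock) with every successor in Z. Already a fixed point.
Sat(A[lock U A[full U lock]]) = {Idle, Store, Hold, Done, Ack, Reset}
|Sat(A[lock U A[full U lock]])| = |{Idle, Store, Hold, Done, Ack, Reset}| = 6.

6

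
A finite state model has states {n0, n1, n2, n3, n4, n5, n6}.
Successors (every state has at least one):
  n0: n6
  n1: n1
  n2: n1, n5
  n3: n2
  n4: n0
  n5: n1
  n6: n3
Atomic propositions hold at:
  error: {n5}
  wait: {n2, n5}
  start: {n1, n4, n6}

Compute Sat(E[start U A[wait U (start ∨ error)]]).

{n1, n2, n4, n5, n6}

Sat(start ∨ error) = {n1, n4, n5, n6}
A[wait U (start ∨ error)]: least fixpoint, start Z0 = Sat((start ∨ error)) = {n1, n4, n5, n6}, add states in Sat(wait) with every successor in Z. Z1 = {n1, n2, n4, n5, n6}; fixed.
Sat(A[wait U (start ∨ error)]) = {n1, n2, n4, n5, n6}
E[start U A[wait U (start ∨ error)]]: least fixpoint, start Z0 = Sat(A[wait U (start ∨ error)]) = {n1, n2, n4, n5, n6}, add states in Sat(start) with some successor in Z. Already a fixed point.
Sat(E[start U A[wait U (start ∨ error)]]) = {n1, n2, n4, n5, n6}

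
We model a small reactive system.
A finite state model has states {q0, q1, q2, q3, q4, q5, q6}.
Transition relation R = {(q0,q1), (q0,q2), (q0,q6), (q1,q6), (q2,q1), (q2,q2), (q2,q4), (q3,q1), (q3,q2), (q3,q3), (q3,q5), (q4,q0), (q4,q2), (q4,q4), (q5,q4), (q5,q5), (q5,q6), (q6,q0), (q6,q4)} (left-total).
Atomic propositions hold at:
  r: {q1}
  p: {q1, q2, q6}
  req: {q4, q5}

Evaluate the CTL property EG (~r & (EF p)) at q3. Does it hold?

Sat(~r) = {q0, q2, q3, q4, q5, q6}
EF p: least fixpoint, start Z0 = {q1, q2, q6}, add states with some successor in Z. Z1 = {q0, q1, q2, q3, q4, q5, q6}; fixed.
Sat(EF p) = {q0, q1, q2, q3, q4, q5, q6}
Sat(~r & (EF p)) = {q0, q2, q3, q4, q5, q6}
EG (~r & (EF p)): greatest fixpoint, start Z0 = {q0, q2, q3, q4, q5, q6}, keep only states in Sat with some successor in Z. Already a fixed point.
Sat(EG (~r & (EF p))) = {q0, q2, q3, q4, q5, q6}
q3 ∈ Sat(EG (~r & (EF p))) = {q0, q2, q3, q4, q5, q6}, so the formula holds at q3.

Yes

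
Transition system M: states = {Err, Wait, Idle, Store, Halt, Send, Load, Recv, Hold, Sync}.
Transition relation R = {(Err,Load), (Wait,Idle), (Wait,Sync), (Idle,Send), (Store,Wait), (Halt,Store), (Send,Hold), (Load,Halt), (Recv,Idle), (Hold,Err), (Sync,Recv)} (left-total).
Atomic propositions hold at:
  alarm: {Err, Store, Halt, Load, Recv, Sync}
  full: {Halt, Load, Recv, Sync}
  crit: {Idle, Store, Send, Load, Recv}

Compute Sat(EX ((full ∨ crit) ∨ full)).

{Err, Wait, Idle, Halt, Load, Recv, Sync}

Sat(full ∨ crit) = {Idle, Store, Halt, Send, Load, Recv, Sync}
Sat((full ∨ crit) ∨ full) = {Idle, Store, Halt, Send, Load, Recv, Sync}
Sat(EX ((full ∨ crit) ∨ full)) = {s : some successor in {Idle, Store, Halt, Send, Load, Recv, Sync}} = {Err, Wait, Idle, Halt, Load, Recv, Sync}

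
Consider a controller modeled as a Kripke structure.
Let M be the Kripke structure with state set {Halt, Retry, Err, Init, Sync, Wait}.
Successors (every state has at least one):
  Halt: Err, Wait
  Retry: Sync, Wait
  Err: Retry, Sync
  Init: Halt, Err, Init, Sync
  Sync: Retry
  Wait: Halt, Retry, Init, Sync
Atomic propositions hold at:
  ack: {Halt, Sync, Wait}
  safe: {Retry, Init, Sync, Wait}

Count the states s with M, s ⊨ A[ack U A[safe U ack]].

4

A[safe U ack]: least fixpoint, start Z0 = Sat(ack) = {Halt, Sync, Wait}, add states in Sat(safe) with every successor in Z. Z1 = {Halt, Retry, Sync, Wait}; fixed.
Sat(A[safe U ack]) = {Halt, Retry, Sync, Wait}
A[ack U A[safe U ack]]: least fixpoint, start Z0 = Sat(A[safe U ack]) = {Halt, Retry, Sync, Wait}, add states in Sat(ack) with every successor in Z. Already a fixed point.
Sat(A[ack U A[safe U ack]]) = {Halt, Retry, Sync, Wait}
|Sat(A[ack U A[safe U ack]])| = |{Halt, Retry, Sync, Wait}| = 4.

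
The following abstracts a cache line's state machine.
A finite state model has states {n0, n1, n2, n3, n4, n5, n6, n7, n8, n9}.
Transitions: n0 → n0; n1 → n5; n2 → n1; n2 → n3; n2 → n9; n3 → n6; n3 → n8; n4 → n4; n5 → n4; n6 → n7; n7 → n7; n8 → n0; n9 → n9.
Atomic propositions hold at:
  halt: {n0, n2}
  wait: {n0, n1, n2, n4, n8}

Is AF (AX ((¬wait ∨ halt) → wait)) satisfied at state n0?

Sat(¬wait) = {n3, n5, n6, n7, n9}
Sat(¬wait ∨ halt) = {n0, n2, n3, n5, n6, n7, n9}
Sat((¬wait ∨ halt) → wait) = {n0, n1, n2, n4, n8}
Sat(AX ((¬wait ∨ halt) → wait)) = {s : every successor in {n0, n1, n2, n4, n8}} = {n0, n4, n5, n8}
AF (AX ((¬wait ∨ halt) → wait)): least fixpoint, start Z0 = {n0, n4, n5, n8}, add states with every successor in Z. Z1 = {n0, n1, n4, n5, n8}; fixed.
Sat(AF (AX ((¬wait ∨ halt) → wait))) = {n0, n1, n4, n5, n8}
n0 ∈ Sat(AF (AX ((¬wait ∨ halt) → wait))) = {n0, n1, n4, n5, n8}, so the formula holds at n0.

Yes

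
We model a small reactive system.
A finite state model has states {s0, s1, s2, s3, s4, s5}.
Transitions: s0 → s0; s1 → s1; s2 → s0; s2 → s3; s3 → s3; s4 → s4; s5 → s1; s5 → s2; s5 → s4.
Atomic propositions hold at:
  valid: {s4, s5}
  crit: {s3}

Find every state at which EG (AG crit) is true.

{s3}

AG crit: greatest fixpoint, start Z0 = {s3}, keep only states in Sat with every successor in Z. Already a fixed point.
Sat(AG crit) = {s3}
EG (AG crit): greatest fixpoint, start Z0 = {s3}, keep only states in Sat with some successor in Z. Already a fixed point.
Sat(EG (AG crit)) = {s3}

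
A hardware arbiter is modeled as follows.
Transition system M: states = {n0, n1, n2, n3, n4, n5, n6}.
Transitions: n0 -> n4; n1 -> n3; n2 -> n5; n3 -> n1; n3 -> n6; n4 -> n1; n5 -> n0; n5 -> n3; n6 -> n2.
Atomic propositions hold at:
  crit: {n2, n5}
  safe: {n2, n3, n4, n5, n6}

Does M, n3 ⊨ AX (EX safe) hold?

Sat(EX safe) = {s : some successor in {n2, n3, n4, n5, n6}} = {n0, n1, n2, n3, n5, n6}
Sat(AX (EX safe)) = {s : every successor in {n0, n1, n2, n3, n5, n6}} = {n1, n2, n3, n4, n5, n6}
n3 ∈ Sat(AX (EX safe)) = {n1, n2, n3, n4, n5, n6}, so the formula holds at n3.

Yes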